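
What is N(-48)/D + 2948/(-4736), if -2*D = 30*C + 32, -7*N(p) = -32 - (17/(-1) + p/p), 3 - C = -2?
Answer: -488413/754208 ≈ -0.64758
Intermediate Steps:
C = 5 (C = 3 - 1*(-2) = 3 + 2 = 5)
N(p) = 16/7 (N(p) = -(-32 - (17/(-1) + p/p))/7 = -(-32 - (17*(-1) + 1))/7 = -(-32 - (-17 + 1))/7 = -(-32 - 1*(-16))/7 = -(-32 + 16)/7 = -⅐*(-16) = 16/7)
D = -91 (D = -(30*5 + 32)/2 = -(150 + 32)/2 = -½*182 = -91)
N(-48)/D + 2948/(-4736) = (16/7)/(-91) + 2948/(-4736) = (16/7)*(-1/91) + 2948*(-1/4736) = -16/637 - 737/1184 = -488413/754208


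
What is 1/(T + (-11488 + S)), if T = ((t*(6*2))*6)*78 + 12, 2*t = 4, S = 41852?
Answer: 1/41608 ≈ 2.4034e-5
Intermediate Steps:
t = 2 (t = (½)*4 = 2)
T = 11244 (T = ((2*(6*2))*6)*78 + 12 = ((2*12)*6)*78 + 12 = (24*6)*78 + 12 = 144*78 + 12 = 11232 + 12 = 11244)
1/(T + (-11488 + S)) = 1/(11244 + (-11488 + 41852)) = 1/(11244 + 30364) = 1/41608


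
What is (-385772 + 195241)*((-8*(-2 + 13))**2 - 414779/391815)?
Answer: -578033058498511/391815 ≈ -1.4753e+9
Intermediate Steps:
(-385772 + 195241)*((-8*(-2 + 13))**2 - 414779/391815) = -190531*((-8*11)**2 - 414779*1/391815) = -190531*((-88)**2 - 414779/391815) = -190531*(7744 - 414779/391815) = -190531*3033800581/391815 = -578033058498511/391815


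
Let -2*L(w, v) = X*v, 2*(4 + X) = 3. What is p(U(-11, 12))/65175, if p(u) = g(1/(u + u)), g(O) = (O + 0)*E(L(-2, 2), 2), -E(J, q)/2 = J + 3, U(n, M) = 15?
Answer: -1/177750 ≈ -5.6259e-6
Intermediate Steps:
X = -5/2 (X = -4 + (1/2)*3 = -4 + 3/2 = -5/2 ≈ -2.5000)
L(w, v) = 5*v/4 (L(w, v) = -(-5)*v/4 = 5*v/4)
E(J, q) = -6 - 2*J (E(J, q) = -2*(J + 3) = -2*(3 + J) = -6 - 2*J)
g(O) = -11*O (g(O) = (O + 0)*(-6 - 5*2/2) = O*(-6 - 2*5/2) = O*(-6 - 5) = O*(-11) = -11*O)
p(u) = -11/(2*u) (p(u) = -11/(u + u) = -11*1/(2*u) = -11/(2*u))
p(U(-11, 12))/65175 = -11/2/15/65175 = -11/2*1/15*(1/65175) = -11/30*1/65175 = -1/177750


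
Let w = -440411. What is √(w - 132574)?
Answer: 3*I*√63665 ≈ 756.96*I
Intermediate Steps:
√(w - 132574) = √(-440411 - 132574) = √(-572985) = 3*I*√63665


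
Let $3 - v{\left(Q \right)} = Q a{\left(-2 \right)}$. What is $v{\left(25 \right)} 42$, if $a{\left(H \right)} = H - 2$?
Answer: $4326$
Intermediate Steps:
$a{\left(H \right)} = -2 + H$
$v{\left(Q \right)} = 3 + 4 Q$ ($v{\left(Q \right)} = 3 - Q \left(-2 - 2\right) = 3 - Q \left(-4\right) = 3 - - 4 Q = 3 + 4 Q$)
$v{\left(25 \right)} 42 = \left(3 + 4 \cdot 25\right) 42 = \left(3 + 100\right) 42 = 103 \cdot 42 = 4326$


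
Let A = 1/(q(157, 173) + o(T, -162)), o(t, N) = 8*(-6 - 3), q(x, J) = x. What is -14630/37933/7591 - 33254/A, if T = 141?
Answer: -116273557577200/41135629 ≈ -2.8266e+6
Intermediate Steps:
o(t, N) = -72 (o(t, N) = 8*(-9) = -72)
A = 1/85 (A = 1/(157 - 72) = 1/85 ≈ 0.011765)
-14630/37933/7591 - 33254/A = -14630/37933/7591 - 33254/1/85 = -14630*1/37933*(1/7591) - 33254*85 = -2090/5419*1/7591 - 2826590 = -2090/41135629 - 2826590 = -116273557577200/41135629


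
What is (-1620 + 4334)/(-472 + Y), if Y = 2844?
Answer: 1357/1186 ≈ 1.1442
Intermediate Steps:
(-1620 + 4334)/(-472 + Y) = (-1620 + 4334)/(-472 + 2844) = 2714/2372 = 2714*(1/2372) = 1357/1186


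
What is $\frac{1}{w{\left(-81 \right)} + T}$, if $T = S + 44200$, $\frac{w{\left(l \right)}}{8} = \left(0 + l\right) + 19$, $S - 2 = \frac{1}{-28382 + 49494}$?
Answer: $\frac{21112}{922721073} \approx 2.288 \cdot 10^{-5}$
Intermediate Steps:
$S = \frac{42225}{21112}$ ($S = 2 + \frac{1}{-28382 + 49494} = 2 + \frac{1}{21112} = \frac{42225}{21112} \approx 2.0$)
$w{\left(l \right)} = 152 + 8 l$ ($w{\left(l \right)} = 8 \left(\left(0 + l\right) + 19\right) = 8 \left(l + 19\right) = 8 \left(19 + l\right) = 152 + 8 l$)
$T = \frac{933192625}{21112}$ ($T = \frac{42225}{21112} + 44200 = \frac{933192625}{21112} \approx 44202.0$)
$\frac{1}{w{\left(-81 \right)} + T} = \frac{1}{\left(152 + 8 \left(-81\right)\right) + \frac{933192625}{21112}} = \frac{1}{\left(152 - 648\right) + \frac{933192625}{21112}} = \frac{1}{-496 + \frac{933192625}{21112}} = \frac{1}{\frac{922721073}{21112}} = \frac{21112}{922721073}$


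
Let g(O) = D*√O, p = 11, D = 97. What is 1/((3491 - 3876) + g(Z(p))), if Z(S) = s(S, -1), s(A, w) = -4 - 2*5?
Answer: -55/39993 - 97*I*√14/279951 ≈ -0.0013752 - 0.0012964*I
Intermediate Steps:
s(A, w) = -14 (s(A, w) = -4 - 10 = -14)
Z(S) = -14
g(O) = 97*√O
1/((3491 - 3876) + g(Z(p))) = 1/((3491 - 3876) + 97*√(-14)) = 1/(-385 + 97*(I*√14)) = 1/(-385 + 97*I*√14)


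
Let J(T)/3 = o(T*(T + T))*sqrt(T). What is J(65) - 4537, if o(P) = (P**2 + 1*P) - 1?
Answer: -4537 + 214232847*sqrt(65) ≈ 1.7272e+9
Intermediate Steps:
o(P) = -1 + P + P**2 (o(P) = (P**2 + P) - 1 = (P + P**2) - 1 = -1 + P + P**2)
J(T) = 3*sqrt(T)*(-1 + 2*T**2 + 4*T**4) (J(T) = 3*((-1 + T*(T + T) + (T*(T + T))**2)*sqrt(T)) = 3*((-1 + T*(2*T) + (T*(2*T))**2)*sqrt(T)) = 3*((-1 + 2*T**2 + (2*T**2)**2)*sqrt(T)) = 3*((-1 + 2*T**2 + 4*T**4)*sqrt(T)) = 3*(sqrt(T)*(-1 + 2*T**2 + 4*T**4)) = 3*sqrt(T)*(-1 + 2*T**2 + 4*T**4))
J(65) - 4537 = sqrt(65)*(-3 + 6*65**2 + 12*65**4) - 4537 = sqrt(65)*(-3 + 6*4225 + 12*17850625) - 4537 = sqrt(65)*(-3 + 25350 + 214207500) - 4537 = sqrt(65)*214232847 - 4537 = 214232847*sqrt(65) - 4537 = -4537 + 214232847*sqrt(65)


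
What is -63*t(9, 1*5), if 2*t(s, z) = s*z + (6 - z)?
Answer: -1449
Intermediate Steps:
t(s, z) = 3 - z/2 + s*z/2 (t(s, z) = (s*z + (6 - z))/2 = (6 - z + s*z)/2 = 3 - z/2 + s*z/2)
-63*t(9, 1*5) = -63*(3 - 5/2 + (½)*9*(1*5)) = -63*(3 - ½*5 + (½)*9*5) = -63*(3 - 5/2 + 45/2) = -63*23 = -1449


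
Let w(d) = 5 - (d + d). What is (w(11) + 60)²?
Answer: 1849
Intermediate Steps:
w(d) = 5 - 2*d
(w(11) + 60)² = ((5 - 2*11) + 60)² = ((5 - 22) + 60)² = (-17 + 60)² = 43² = 1849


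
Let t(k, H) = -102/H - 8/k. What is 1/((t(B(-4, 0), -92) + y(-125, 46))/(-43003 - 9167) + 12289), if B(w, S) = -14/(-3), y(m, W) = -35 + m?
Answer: 3359748/41287953515 ≈ 8.1374e-5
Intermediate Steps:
B(w, S) = 14/3 (B(w, S) = -14*(-1/3) = 14/3)
1/((t(B(-4, 0), -92) + y(-125, 46))/(-43003 - 9167) + 12289) = 1/(((-102/(-92) - 8/14/3) + (-35 - 125))/(-43003 - 9167) + 12289) = 1/(((-102*(-1/92) - 8*3/14) - 160)/(-52170) + 12289) = 1/(((51/46 - 12/7) - 160)*(-1/52170) + 12289) = 1/((-195/322 - 160)*(-1/52170) + 12289) = 1/(-51715/322*(-1/52170) + 12289) = 1/(10343/3359748 + 12289) = 1/(41287953515/3359748) = 3359748/41287953515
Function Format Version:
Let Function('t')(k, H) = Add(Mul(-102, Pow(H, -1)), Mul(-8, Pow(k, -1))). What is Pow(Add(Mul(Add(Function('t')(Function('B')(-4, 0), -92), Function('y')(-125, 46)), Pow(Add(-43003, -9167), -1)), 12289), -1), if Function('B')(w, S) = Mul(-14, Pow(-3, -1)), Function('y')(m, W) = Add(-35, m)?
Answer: Rational(3359748, 41287953515) ≈ 8.1374e-5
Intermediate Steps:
Function('B')(w, S) = Rational(14, 3) (Function('B')(w, S) = Mul(-14, Rational(-1, 3)) = Rational(14, 3))
Pow(Add(Mul(Add(Function('t')(Function('B')(-4, 0), -92), Function('y')(-125, 46)), Pow(Add(-43003, -9167), -1)), 12289), -1) = Pow(Add(Mul(Add(Add(Mul(-102, Pow(-92, -1)), Mul(-8, Pow(Rational(14, 3), -1))), Add(-35, -125)), Pow(Add(-43003, -9167), -1)), 12289), -1) = Pow(Add(Mul(Add(Add(Mul(-102, Rational(-1, 92)), Mul(-8, Rational(3, 14))), -160), Pow(-52170, -1)), 12289), -1) = Pow(Add(Mul(Add(Add(Rational(51, 46), Rational(-12, 7)), -160), Rational(-1, 52170)), 12289), -1) = Pow(Add(Mul(Add(Rational(-195, 322), -160), Rational(-1, 52170)), 12289), -1) = Pow(Add(Mul(Rational(-51715, 322), Rational(-1, 52170)), 12289), -1) = Pow(Add(Rational(10343, 3359748), 12289), -1) = Pow(Rational(41287953515, 3359748), -1) = Rational(3359748, 41287953515)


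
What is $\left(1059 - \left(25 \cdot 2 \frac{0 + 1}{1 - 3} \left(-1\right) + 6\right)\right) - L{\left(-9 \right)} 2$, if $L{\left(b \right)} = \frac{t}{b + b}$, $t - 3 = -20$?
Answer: $\frac{9235}{9} \approx 1026.1$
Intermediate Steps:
$t = -17$ ($t = 3 - 20 = -17$)
$L{\left(b \right)} = - \frac{17}{2 b}$ ($L{\left(b \right)} = - \frac{17}{b + b} = - \frac{17}{2 b}$)
$\left(1059 - \left(25 \cdot 2 \frac{0 + 1}{1 - 3} \left(-1\right) + 6\right)\right) - L{\left(-9 \right)} 2 = \left(1059 - \left(25 \cdot 2 \frac{0 + 1}{1 - 3} \left(-1\right) + 6\right)\right) - - \frac{17}{2 \left(-9\right)} 2 = \left(1059 - \left(25 \cdot 2 \cdot 1 \frac{1}{-2} \left(-1\right) + 6\right)\right) - \left(- \frac{17}{2}\right) \left(- \frac{1}{9}\right) 2 = \left(1059 - \left(25 \cdot 2 \cdot 1 \left(- \frac{1}{2}\right) \left(-1\right) + 6\right)\right) - \frac{17}{18} \cdot 2 = \left(1059 - \left(25 \cdot 2 \left(- \frac{1}{2}\right) \left(-1\right) + 6\right)\right) - \frac{17}{9} = \left(1059 - \left(25 \left(\left(-1\right) \left(-1\right)\right) + 6\right)\right) - \frac{17}{9} = \left(1059 - \left(25 \cdot 1 + 6\right)\right) - \frac{17}{9} = \left(1059 - \left(25 + 6\right)\right) - \frac{17}{9} = \left(1059 - 31\right) - \frac{17}{9} = 1028 - \frac{17}{9} = \frac{9235}{9}$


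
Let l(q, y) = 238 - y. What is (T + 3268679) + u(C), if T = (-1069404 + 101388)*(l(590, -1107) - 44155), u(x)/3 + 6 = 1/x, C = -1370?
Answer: 56778326060767/1370 ≈ 4.1444e+10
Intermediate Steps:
u(x) = -18 + 3/x
T = 41440764960 (T = (-1069404 + 101388)*((238 - 1*(-1107)) - 44155) = -968016*((238 + 1107) - 44155) = -968016*(1345 - 44155) = -968016*(-42810) = 41440764960)
(T + 3268679) + u(C) = (41440764960 + 3268679) + (-18 + 3/(-1370)) = 41444033639 + (-18 + 3*(-1/1370)) = 41444033639 + (-18 - 3/1370) = 41444033639 - 24663/1370 = 56778326060767/1370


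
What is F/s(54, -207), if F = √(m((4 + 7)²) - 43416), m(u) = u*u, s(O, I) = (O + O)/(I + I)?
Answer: -115*I*√1151/6 ≈ -650.26*I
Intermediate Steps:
s(O, I) = O/I (s(O, I) = (2*O)/((2*I)) = (2*O)*(1/(2*I)) = O/I)
m(u) = u²
F = 5*I*√1151 (F = √(((4 + 7)²)² - 43416) = √((11²)² - 43416) = √(121² - 43416) = √(14641 - 43416) = √(-28775) = 5*I*√1151 ≈ 169.63*I)
F/s(54, -207) = (5*I*√1151)/((54/(-207))) = (5*I*√1151)/((54*(-1/207))) = (5*I*√1151)/(-6/23) = (5*I*√1151)*(-23/6) = -115*I*√1151/6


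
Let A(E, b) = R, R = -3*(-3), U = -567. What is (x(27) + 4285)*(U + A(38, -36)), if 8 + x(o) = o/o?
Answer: -2387124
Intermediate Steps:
x(o) = -7 (x(o) = -8 + o/o = -8 + 1 = -7)
R = 9
A(E, b) = 9
(x(27) + 4285)*(U + A(38, -36)) = (-7 + 4285)*(-567 + 9) = 4278*(-558) = -2387124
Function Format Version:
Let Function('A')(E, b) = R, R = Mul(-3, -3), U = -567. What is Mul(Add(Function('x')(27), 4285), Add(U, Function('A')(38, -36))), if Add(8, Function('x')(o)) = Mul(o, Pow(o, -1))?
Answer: -2387124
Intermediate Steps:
Function('x')(o) = -7 (Function('x')(o) = Add(-8, Mul(o, Pow(o, -1))) = Add(-8, 1) = -7)
R = 9
Function('A')(E, b) = 9
Mul(Add(Function('x')(27), 4285), Add(U, Function('A')(38, -36))) = Mul(Add(-7, 4285), Add(-567, 9)) = Mul(4278, -558) = -2387124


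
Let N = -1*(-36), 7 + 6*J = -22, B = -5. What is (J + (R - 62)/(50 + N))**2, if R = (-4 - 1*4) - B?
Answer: 519841/16641 ≈ 31.239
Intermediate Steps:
J = -29/6 (J = -7/6 + (1/6)*(-22) = -7/6 - 11/3 = -29/6 ≈ -4.8333)
R = -3 (R = (-4 - 1*4) - 1*(-5) = (-4 - 4) + 5 = -8 + 5 = -3)
N = 36
(J + (R - 62)/(50 + N))**2 = (-29/6 + (-3 - 62)/(50 + 36))**2 = (-29/6 - 65/86)**2 = (-721/129)**2 = 519841/16641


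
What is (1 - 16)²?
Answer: 225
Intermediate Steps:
(1 - 16)² = (-15)² = 225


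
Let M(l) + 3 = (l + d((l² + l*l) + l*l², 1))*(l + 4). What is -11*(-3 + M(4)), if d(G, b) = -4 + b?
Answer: -22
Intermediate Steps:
M(l) = -3 + (-3 + l)*(4 + l) (M(l) = -3 + (l + (-4 + 1))*(l + 4) = -3 + (l - 3)*(4 + l) = -3 + (-3 + l)*(4 + l))
-11*(-3 + M(4)) = -11*(-3 + (-15 + 4 + 4²)) = -11*(-3 + (-15 + 4 + 16)) = -11*(-3 + 5) = -11*2 = -22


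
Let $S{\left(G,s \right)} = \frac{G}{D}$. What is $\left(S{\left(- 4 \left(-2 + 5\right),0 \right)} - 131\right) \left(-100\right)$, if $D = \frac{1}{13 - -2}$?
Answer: $31100$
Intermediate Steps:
$D = \frac{1}{15}$ ($D = \frac{1}{13 + \left(-3 + 5\right)} = \frac{1}{13 + 2} = \frac{1}{15} \approx 0.066667$)
$S{\left(G,s \right)} = 15 G$ ($S{\left(G,s \right)} = G \frac{1}{\frac{1}{15}} = G 15 = 15 G$)
$\left(S{\left(- 4 \left(-2 + 5\right),0 \right)} - 131\right) \left(-100\right) = \left(15 \left(- 4 \left(-2 + 5\right)\right) - 131\right) \left(-100\right) = \left(15 \left(\left(-4\right) 3\right) - 131\right) \left(-100\right) = \left(15 \left(-12\right) - 131\right) \left(-100\right) = \left(-180 - 131\right) \left(-100\right) = \left(-311\right) \left(-100\right) = 31100$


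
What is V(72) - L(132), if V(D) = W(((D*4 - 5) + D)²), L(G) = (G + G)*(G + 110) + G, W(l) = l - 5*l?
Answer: -568120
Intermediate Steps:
W(l) = -4*l (W(l) = l - 5*l = -4*l)
L(G) = G + 2*G*(110 + G) (L(G) = (2*G)*(110 + G) + G = 2*G*(110 + G) + G = G + 2*G*(110 + G))
V(D) = -4*(-5 + 5*D)² (V(D) = -4*((D*4 - 5) + D)² = -4*((4*D - 5) + D)² = -4*((-5 + 4*D) + D)² = -4*(-5 + 5*D)²)
V(72) - L(132) = -100*(-1 + 72)² - 132*(221 + 2*132) = -100*71² - 132*(221 + 264) = -100*5041 - 132*485 = -504100 - 1*64020 = -504100 - 64020 = -568120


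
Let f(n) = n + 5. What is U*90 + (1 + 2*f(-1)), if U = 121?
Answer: 10899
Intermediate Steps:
f(n) = 5 + n
U*90 + (1 + 2*f(-1)) = 121*90 + (1 + 2*(5 - 1)) = 10890 + (1 + 2*4) = 10890 + (1 + 8) = 10890 + 9 = 10899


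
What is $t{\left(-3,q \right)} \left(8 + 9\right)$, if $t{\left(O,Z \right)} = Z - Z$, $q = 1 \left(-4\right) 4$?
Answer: $0$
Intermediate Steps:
$q = -16$ ($q = \left(-4\right) 4 = -16$)
$t{\left(O,Z \right)} = 0$
$t{\left(-3,q \right)} \left(8 + 9\right) = 0 \left(8 + 9\right) = 0 \cdot 17 = 0$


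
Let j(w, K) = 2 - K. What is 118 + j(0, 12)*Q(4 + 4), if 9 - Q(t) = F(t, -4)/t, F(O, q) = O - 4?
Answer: 33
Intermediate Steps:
F(O, q) = -4 + O
Q(t) = 9 - (-4 + t)/t
118 + j(0, 12)*Q(4 + 4) = 118 + (2 - 1*12)*(8 + 4/(4 + 4)) = 118 + (2 - 12)*(8 + 4/8) = 118 - 10*(8 + 4*(⅛)) = 118 - 10*(8 + ½) = 118 - 10*17/2 = 118 - 85 = 33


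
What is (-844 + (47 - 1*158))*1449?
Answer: -1383795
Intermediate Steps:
(-844 + (47 - 1*158))*1449 = (-844 + (47 - 158))*1449 = (-844 - 111)*1449 = -955*1449 = -1383795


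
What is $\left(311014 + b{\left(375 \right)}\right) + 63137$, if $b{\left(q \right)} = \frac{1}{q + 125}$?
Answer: $\frac{187075501}{500} \approx 3.7415 \cdot 10^{5}$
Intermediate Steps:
$b{\left(q \right)} = \frac{1}{125 + q}$
$\left(311014 + b{\left(375 \right)}\right) + 63137 = \left(311014 + \frac{1}{125 + 375}\right) + 63137 = \left(311014 + \frac{1}{500}\right) + 63137 = \frac{155507001}{500} + 63137 = \frac{187075501}{500}$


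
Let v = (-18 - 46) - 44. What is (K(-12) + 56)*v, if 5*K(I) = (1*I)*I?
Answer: -45792/5 ≈ -9158.4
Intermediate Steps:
K(I) = I²/5 (K(I) = ((1*I)*I)/5 = (I*I)/5 = I²/5)
v = -108 (v = -64 - 44 = -108)
(K(-12) + 56)*v = ((⅕)*(-12)² + 56)*(-108) = ((⅕)*144 + 56)*(-108) = (144/5 + 56)*(-108) = (424/5)*(-108) = -45792/5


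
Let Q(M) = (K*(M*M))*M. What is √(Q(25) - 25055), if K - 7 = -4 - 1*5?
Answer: I*√56305 ≈ 237.29*I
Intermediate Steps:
K = -2 (K = 7 + (-4 - 1*5) = 7 + (-4 - 5) = 7 - 9 = -2)
Q(M) = -2*M³ (Q(M) = (-2*M*M)*M = (-2*M²)*M = -2*M³)
√(Q(25) - 25055) = √(-2*25³ - 25055) = √(-2*15625 - 25055) = √(-31250 - 25055) = √(-56305) = I*√56305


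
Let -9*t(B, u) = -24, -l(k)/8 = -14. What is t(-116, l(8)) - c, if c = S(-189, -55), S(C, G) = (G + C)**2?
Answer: -178600/3 ≈ -59533.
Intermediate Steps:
l(k) = 112 (l(k) = -8*(-14) = 112)
t(B, u) = 8/3 (t(B, u) = -1/9*(-24) = 8/3)
S(C, G) = (C + G)**2
c = 59536 (c = (-189 - 55)**2 = (-244)**2 = 59536)
t(-116, l(8)) - c = 8/3 - 1*59536 = 8/3 - 59536 = -178600/3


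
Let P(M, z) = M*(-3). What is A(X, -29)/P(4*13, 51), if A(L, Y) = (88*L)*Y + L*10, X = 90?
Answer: 19065/13 ≈ 1466.5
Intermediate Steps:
P(M, z) = -3*M
A(L, Y) = 10*L + 88*L*Y (A(L, Y) = 88*L*Y + 10*L = 10*L + 88*L*Y)
A(X, -29)/P(4*13, 51) = (2*90*(5 + 44*(-29)))/((-12*13)) = (2*90*(5 - 1276))/((-3*52)) = (2*90*(-1271))/(-156) = -228780*(-1/156) = 19065/13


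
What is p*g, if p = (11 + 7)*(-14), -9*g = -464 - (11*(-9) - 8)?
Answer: -9996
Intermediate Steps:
g = 119/3 (g = -(-464 - (11*(-9) - 8))/9 = -(-464 - (-99 - 8))/9 = -(-464 - 1*(-107))/9 = -(-464 + 107)/9 = -⅑*(-357) = 119/3 ≈ 39.667)
p = -252 (p = 18*(-14) = -252)
p*g = -252*119/3 = -9996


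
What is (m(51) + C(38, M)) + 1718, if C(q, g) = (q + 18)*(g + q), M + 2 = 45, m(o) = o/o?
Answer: 6255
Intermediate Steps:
m(o) = 1
M = 43 (M = -2 + 45 = 43)
C(q, g) = (18 + q)*(g + q)
(m(51) + C(38, M)) + 1718 = (1 + (38**2 + 18*43 + 18*38 + 43*38)) + 1718 = (1 + (1444 + 774 + 684 + 1634)) + 1718 = (1 + 4536) + 1718 = 4537 + 1718 = 6255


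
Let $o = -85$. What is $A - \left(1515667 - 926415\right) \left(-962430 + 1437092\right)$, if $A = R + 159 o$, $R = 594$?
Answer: $-279695545745$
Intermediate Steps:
$A = -12921$ ($A = 594 + 159 \left(-85\right) = 594 - 13515 = -12921$)
$A - \left(1515667 - 926415\right) \left(-962430 + 1437092\right) = -12921 - \left(1515667 - 926415\right) \left(-962430 + 1437092\right) = -12921 - 589252 \cdot 474662 = -12921 - 279695532824 = -279695545745$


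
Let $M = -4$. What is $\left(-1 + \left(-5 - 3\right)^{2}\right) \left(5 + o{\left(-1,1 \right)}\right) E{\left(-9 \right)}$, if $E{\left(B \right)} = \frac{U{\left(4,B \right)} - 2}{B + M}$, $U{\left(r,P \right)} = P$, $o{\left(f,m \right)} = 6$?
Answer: $\frac{7623}{13} \approx 586.38$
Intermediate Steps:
$E{\left(B \right)} = \frac{-2 + B}{-4 + B}$ ($E{\left(B \right)} = \frac{B - 2}{B - 4} = \frac{-2 + B}{-4 + B}$)
$\left(-1 + \left(-5 - 3\right)^{2}\right) \left(5 + o{\left(-1,1 \right)}\right) E{\left(-9 \right)} = \left(-1 + \left(-5 - 3\right)^{2}\right) \left(5 + 6\right) \frac{-2 - 9}{-4 - 9} = \left(-1 + \left(-8\right)^{2}\right) 11 \frac{1}{-13} \left(-11\right) = \left(-1 + 64\right) 11 \left(\left(- \frac{1}{13}\right) \left(-11\right)\right) = 63 \cdot 11 \cdot \frac{11}{13} = 693 \cdot \frac{11}{13} = \frac{7623}{13}$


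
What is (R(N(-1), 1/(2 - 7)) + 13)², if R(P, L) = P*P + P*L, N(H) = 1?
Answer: 4761/25 ≈ 190.44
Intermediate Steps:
R(P, L) = P² + L*P
(R(N(-1), 1/(2 - 7)) + 13)² = (1*(1/(2 - 7) + 1) + 13)² = (1*(1/(-5) + 1) + 13)² = (1*(-⅕ + 1) + 13)² = (1*(⅘) + 13)² = (⅘ + 13)² = (69/5)² = 4761/25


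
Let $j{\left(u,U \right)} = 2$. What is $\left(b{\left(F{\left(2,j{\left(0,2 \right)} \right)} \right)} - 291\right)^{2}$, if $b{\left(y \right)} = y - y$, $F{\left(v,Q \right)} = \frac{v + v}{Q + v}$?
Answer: $84681$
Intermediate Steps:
$F{\left(v,Q \right)} = \frac{2 v}{Q + v}$
$b{\left(y \right)} = 0$
$\left(b{\left(F{\left(2,j{\left(0,2 \right)} \right)} \right)} - 291\right)^{2} = \left(0 - 291\right)^{2} = \left(-291\right)^{2} = 84681$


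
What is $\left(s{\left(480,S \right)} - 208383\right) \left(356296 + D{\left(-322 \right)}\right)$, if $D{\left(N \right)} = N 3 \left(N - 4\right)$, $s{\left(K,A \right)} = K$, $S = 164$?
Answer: $-139546988436$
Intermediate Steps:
$D{\left(N \right)} = 3 N \left(-4 + N\right)$
$\left(s{\left(480,S \right)} - 208383\right) \left(356296 + D{\left(-322 \right)}\right) = \left(480 - 208383\right) \left(356296 + 3 \left(-322\right) \left(-4 - 322\right)\right) = \left(480 - 208383\right) \left(356296 + 3 \left(-322\right) \left(-326\right)\right) = - 207903 \left(356296 + 314916\right) = \left(-207903\right) 671212 = -139546988436$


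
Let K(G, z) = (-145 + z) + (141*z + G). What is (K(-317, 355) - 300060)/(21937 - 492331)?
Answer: 125056/235197 ≈ 0.53171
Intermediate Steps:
K(G, z) = -145 + G + 142*z (K(G, z) = (-145 + z) + (G + 141*z) = -145 + G + 142*z)
(K(-317, 355) - 300060)/(21937 - 492331) = ((-145 - 317 + 142*355) - 300060)/(21937 - 492331) = ((-145 - 317 + 50410) - 300060)/(-470394) = (49948 - 300060)*(-1/470394) = -250112*(-1/470394) = 125056/235197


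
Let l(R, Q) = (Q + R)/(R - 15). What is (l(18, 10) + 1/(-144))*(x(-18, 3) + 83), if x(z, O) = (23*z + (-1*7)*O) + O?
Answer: -468707/144 ≈ -3254.9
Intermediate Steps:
x(z, O) = -6*O + 23*z (x(z, O) = (23*z - 7*O) + O = (-7*O + 23*z) + O = -6*O + 23*z)
l(R, Q) = (Q + R)/(-15 + R)
(l(18, 10) + 1/(-144))*(x(-18, 3) + 83) = ((10 + 18)/(-15 + 18) + 1/(-144))*((-6*3 + 23*(-18)) + 83) = (28/3 - 1/144)*((-18 - 414) + 83) = ((⅓)*28 - 1/144)*(-432 + 83) = (28/3 - 1/144)*(-349) = (1343/144)*(-349) = -468707/144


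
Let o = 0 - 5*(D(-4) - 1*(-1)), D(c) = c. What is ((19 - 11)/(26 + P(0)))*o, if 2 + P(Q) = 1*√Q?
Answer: 5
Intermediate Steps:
P(Q) = -2 + √Q (P(Q) = -2 + 1*√Q = -2 + √Q)
o = 15 (o = 0 - 5*(-4 - 1*(-1)) = 0 - 5*(-4 + 1) = 0 - 5*(-3) = 0 + 15 = 15)
((19 - 11)/(26 + P(0)))*o = ((19 - 11)/(26 + (-2 + √0)))*15 = (8/(26 + (-2 + 0)))*15 = (8/(26 - 2))*15 = (8/24)*15 = (8*(1/24))*15 = (⅓)*15 = 5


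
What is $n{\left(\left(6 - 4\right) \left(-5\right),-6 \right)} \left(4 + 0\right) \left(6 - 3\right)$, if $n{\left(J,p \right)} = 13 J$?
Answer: $-1560$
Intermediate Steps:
$n{\left(\left(6 - 4\right) \left(-5\right),-6 \right)} \left(4 + 0\right) \left(6 - 3\right) = 13 \left(6 - 4\right) \left(-5\right) \left(4 + 0\right) \left(6 - 3\right) = 13 \cdot 2 \left(-5\right) 4 \cdot 3 = 13 \left(-10\right) 12 = \left(-130\right) 12 = -1560$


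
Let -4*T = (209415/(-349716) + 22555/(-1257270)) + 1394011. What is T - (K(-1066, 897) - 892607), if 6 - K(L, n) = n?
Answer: 31950350870512345/58624991376 ≈ 5.4500e+5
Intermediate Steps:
K(L, n) = 6 - n
T = -20430961673960903/58624991376 (T = -((209415/(-349716) + 22555/(-1257270)) + 1394011)/4 = -((209415*(-1/349716) + 22555*(-1/1257270)) + 1394011)/4 = -((-69805/116572 - 4511/251454) + 1394011)/4 = -(-9039301381/14656247844 + 1394011)/4 = -¼*20430961673960903/14656247844 = -20430961673960903/58624991376 ≈ -3.4850e+5)
T - (K(-1066, 897) - 892607) = -20430961673960903/58624991376 - ((6 - 1*897) - 892607) = -20430961673960903/58624991376 - ((6 - 897) - 892607) = -20430961673960903/58624991376 - (-891 - 892607) = -20430961673960903/58624991376 - 1*(-893498) = -20430961673960903/58624991376 + 893498 = 31950350870512345/58624991376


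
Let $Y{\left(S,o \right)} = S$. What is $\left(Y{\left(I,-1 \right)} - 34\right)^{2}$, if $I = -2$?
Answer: $1296$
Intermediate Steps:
$\left(Y{\left(I,-1 \right)} - 34\right)^{2} = \left(-2 - 34\right)^{2} = \left(-36\right)^{2} = 1296$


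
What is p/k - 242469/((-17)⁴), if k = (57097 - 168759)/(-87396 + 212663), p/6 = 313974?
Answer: -9854801918922393/4663060951 ≈ -2.1134e+6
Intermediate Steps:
p = 1883844 (p = 6*313974 = 1883844)
k = -111662/125267 ≈ -0.89139
p/k - 242469/((-17)⁴) = 1883844/(-111662/125267) - 242469/((-17)⁴) = 1883844*(-125267/111662) - 242469/83521 = -117991743174/55831 - 242469*1/83521 = -117991743174/55831 - 242469/83521 = -9854801918922393/4663060951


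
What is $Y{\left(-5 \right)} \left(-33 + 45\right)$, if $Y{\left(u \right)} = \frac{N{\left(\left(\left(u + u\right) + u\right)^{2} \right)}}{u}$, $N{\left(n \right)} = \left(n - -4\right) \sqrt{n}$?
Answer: $-8244$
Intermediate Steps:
$N{\left(n \right)} = \sqrt{n} \left(4 + n\right)$ ($N{\left(n \right)} = \left(n + 4\right) \sqrt{n} = \left(4 + n\right) \sqrt{n} = \sqrt{n} \left(4 + n\right)$)
$Y{\left(u \right)} = \frac{3 \sqrt{u^{2}} \left(4 + 9 u^{2}\right)}{u}$ ($Y{\left(u \right)} = \frac{\sqrt{\left(\left(u + u\right) + u\right)^{2}} \left(4 + \left(\left(u + u\right) + u\right)^{2}\right)}{u} = \frac{\sqrt{\left(2 u + u\right)^{2}} \left(4 + \left(2 u + u\right)^{2}\right)}{u} = \frac{\sqrt{\left(3 u\right)^{2}} \left(4 + \left(3 u\right)^{2}\right)}{u} = \frac{\sqrt{9 u^{2}} \left(4 + 9 u^{2}\right)}{u} = \frac{3 \sqrt{u^{2}} \left(4 + 9 u^{2}\right)}{u}$)
$Y{\left(-5 \right)} \left(-33 + 45\right) = \frac{\sqrt{\left(-5\right)^{2}} \left(12 + 27 \left(-5\right)^{2}\right)}{-5} \left(-33 + 45\right) = - \frac{\sqrt{25} \left(12 + 27 \cdot 25\right)}{5} \cdot 12 = \left(- \frac{1}{5}\right) 5 \left(12 + 675\right) 12 = \left(- \frac{1}{5}\right) 5 \cdot 687 \cdot 12 = \left(-687\right) 12 = -8244$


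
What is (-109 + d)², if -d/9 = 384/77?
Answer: 140398801/5929 ≈ 23680.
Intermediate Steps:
d = -3456/77 ≈ -44.883
(-109 + d)² = (-109 - 3456/77)² = (-11849/77)² = 140398801/5929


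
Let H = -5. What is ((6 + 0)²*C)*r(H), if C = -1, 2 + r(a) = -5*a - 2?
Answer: -756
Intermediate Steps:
r(a) = -4 - 5*a (r(a) = -2 + (-5*a - 2) = -2 + (-2 - 5*a) = -4 - 5*a)
((6 + 0)²*C)*r(H) = ((6 + 0)²*(-1))*(-4 - 5*(-5)) = (6²*(-1))*(-4 + 25) = (36*(-1))*21 = -36*21 = -756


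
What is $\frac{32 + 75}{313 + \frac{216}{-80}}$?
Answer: $\frac{10}{29} \approx 0.34483$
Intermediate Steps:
$\frac{32 + 75}{313 + \frac{216}{-80}} = \frac{107}{313 + 216 \left(- \frac{1}{80}\right)} = \frac{107}{313 - \frac{27}{10}} = \frac{107}{\frac{3103}{10}} = 107 \cdot \frac{10}{3103} = \frac{10}{29}$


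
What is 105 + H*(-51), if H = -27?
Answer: 1482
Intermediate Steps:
105 + H*(-51) = 105 - 27*(-51) = 105 + 1377 = 1482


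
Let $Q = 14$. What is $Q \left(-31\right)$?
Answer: $-434$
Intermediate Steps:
$Q \left(-31\right) = 14 \left(-31\right) = -434$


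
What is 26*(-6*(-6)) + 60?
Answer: 996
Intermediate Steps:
26*(-6*(-6)) + 60 = 26*36 + 60 = 936 + 60 = 996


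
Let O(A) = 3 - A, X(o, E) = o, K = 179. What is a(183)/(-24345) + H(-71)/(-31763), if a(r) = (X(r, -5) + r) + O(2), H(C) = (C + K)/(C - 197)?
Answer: -780363092/51809105745 ≈ -0.015062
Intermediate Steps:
H(C) = (179 + C)/(-197 + C) (H(C) = (C + 179)/(C - 197) = (179 + C)/(-197 + C))
a(r) = 1 + 2*r (a(r) = (r + r) + (3 - 1*2) = 2*r + (3 - 2) = 2*r + 1 = 1 + 2*r)
a(183)/(-24345) + H(-71)/(-31763) = (1 + 2*183)/(-24345) + ((179 - 71)/(-197 - 71))/(-31763) = (1 + 366)*(-1/24345) + (108/(-268))*(-1/31763) = 367*(-1/24345) - 1/268*108*(-1/31763) = -367/24345 - 27/67*(-1/31763) = -367/24345 + 27/2128121 = -780363092/51809105745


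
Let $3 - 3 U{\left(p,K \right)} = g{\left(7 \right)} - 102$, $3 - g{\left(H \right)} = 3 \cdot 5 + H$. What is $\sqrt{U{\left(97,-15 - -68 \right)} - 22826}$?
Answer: $\frac{i \sqrt{205062}}{3} \approx 150.95 i$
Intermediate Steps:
$g{\left(H \right)} = -12 - H$ ($g{\left(H \right)} = 3 - \left(3 \cdot 5 + H\right) = 3 - \left(15 + H\right) = -12 - H$)
$U{\left(p,K \right)} = \frac{124}{3}$ ($U{\left(p,K \right)} = 1 - \frac{\left(-12 - 7\right) - 102}{3} = 1 - \frac{-19 - 102}{3} = 1 - - \frac{121}{3} = 1 + \frac{121}{3} = \frac{124}{3}$)
$\sqrt{U{\left(97,-15 - -68 \right)} - 22826} = \sqrt{\frac{124}{3} - 22826} = \sqrt{- \frac{68354}{3}} = \frac{i \sqrt{205062}}{3}$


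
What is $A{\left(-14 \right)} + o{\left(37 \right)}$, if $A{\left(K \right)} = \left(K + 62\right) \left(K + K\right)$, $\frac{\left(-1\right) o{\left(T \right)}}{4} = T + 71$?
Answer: $-1776$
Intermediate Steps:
$o{\left(T \right)} = -284 - 4 T$ ($o{\left(T \right)} = - 4 \left(T + 71\right) = - 4 \left(71 + T\right) = -284 - 4 T$)
$A{\left(K \right)} = 2 K \left(62 + K\right)$ ($A{\left(K \right)} = \left(62 + K\right) 2 K = 2 K \left(62 + K\right)$)
$A{\left(-14 \right)} + o{\left(37 \right)} = 2 \left(-14\right) \left(62 - 14\right) - 432 = 2 \left(-14\right) 48 - 432 = -1344 - 432 = -1776$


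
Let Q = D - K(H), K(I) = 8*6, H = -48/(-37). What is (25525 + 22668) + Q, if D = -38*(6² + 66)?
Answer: 44269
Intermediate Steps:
H = 48/37 (H = -48*(-1/37) = 48/37 ≈ 1.2973)
K(I) = 48
D = -3876 (D = -38*(36 + 66) = -38*102 = -3876)
Q = -3924 (Q = -3876 - 1*48 = -3876 - 48 = -3924)
(25525 + 22668) + Q = (25525 + 22668) - 3924 = 48193 - 3924 = 44269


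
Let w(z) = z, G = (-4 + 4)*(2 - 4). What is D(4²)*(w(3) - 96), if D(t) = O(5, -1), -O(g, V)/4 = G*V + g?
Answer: 1860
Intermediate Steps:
G = 0 (G = 0*(-2) = 0)
O(g, V) = -4*g (O(g, V) = -4*(0*V + g) = -4*(0 + g) = -4*g)
D(t) = -20 (D(t) = -4*5 = -20)
D(4²)*(w(3) - 96) = -20*(3 - 96) = -20*(-93) = 1860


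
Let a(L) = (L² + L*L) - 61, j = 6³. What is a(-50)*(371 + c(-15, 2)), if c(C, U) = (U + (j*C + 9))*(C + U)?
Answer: 209156772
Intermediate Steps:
j = 216
a(L) = -61 + 2*L² (a(L) = (L² + L²) - 61 = 2*L² - 61 = -61 + 2*L²)
c(C, U) = (C + U)*(9 + U + 216*C) (c(C, U) = (U + (216*C + 9))*(C + U) = (U + (9 + 216*C))*(C + U) = (9 + U + 216*C)*(C + U) = (C + U)*(9 + U + 216*C))
a(-50)*(371 + c(-15, 2)) = (-61 + 2*(-50)²)*(371 + (2² + 9*(-15) + 9*2 + 216*(-15)² + 217*(-15)*2)) = (-61 + 2*2500)*(371 + (4 - 135 + 18 + 216*225 - 6510)) = (-61 + 5000)*(371 + (4 - 135 + 18 + 48600 - 6510)) = 4939*(371 + 41977) = 4939*42348 = 209156772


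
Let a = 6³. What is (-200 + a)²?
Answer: 256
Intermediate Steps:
a = 216
(-200 + a)² = (-200 + 216)² = 16² = 256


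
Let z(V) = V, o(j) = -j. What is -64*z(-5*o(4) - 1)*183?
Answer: -222528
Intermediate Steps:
-64*z(-5*o(4) - 1)*183 = -64*(-(-5)*4 - 1)*183 = -64*(-5*(-4) - 1)*183 = -64*(20 - 1)*183 = -64*19*183 = -1216*183 = -222528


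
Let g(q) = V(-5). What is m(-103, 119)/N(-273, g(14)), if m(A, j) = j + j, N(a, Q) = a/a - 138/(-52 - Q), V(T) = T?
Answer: 11186/185 ≈ 60.465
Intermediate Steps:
g(q) = -5
N(a, Q) = 1 - 138/(-52 - Q)
m(A, j) = 2*j
m(-103, 119)/N(-273, g(14)) = (2*119)/(((190 - 5)/(52 - 5))) = 238/((185/47)) = 238/(((1/47)*185)) = 238/(185/47) = 238*(47/185) = 11186/185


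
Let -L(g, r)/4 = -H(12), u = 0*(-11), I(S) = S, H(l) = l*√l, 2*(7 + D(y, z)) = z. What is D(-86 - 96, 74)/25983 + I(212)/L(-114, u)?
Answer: 10/8661 + 53*√3/72 ≈ 1.2761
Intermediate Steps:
D(y, z) = -7 + z/2
H(l) = l^(3/2)
u = 0
L(g, r) = 96*√3 (L(g, r) = -(-4)*12^(3/2) = -(-4)*24*√3 = -(-96)*√3 = 96*√3)
D(-86 - 96, 74)/25983 + I(212)/L(-114, u) = (-7 + (½)*74)/25983 + 212/((96*√3)) = (-7 + 37)*(1/25983) + 212*(√3/288) = 30*(1/25983) + 53*√3/72 = 10/8661 + 53*√3/72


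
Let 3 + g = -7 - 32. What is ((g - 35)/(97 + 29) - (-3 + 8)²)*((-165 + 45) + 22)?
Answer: 22589/9 ≈ 2509.9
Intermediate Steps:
g = -42 (g = -3 + (-7 - 32) = -3 - 39 = -42)
((g - 35)/(97 + 29) - (-3 + 8)²)*((-165 + 45) + 22) = ((-42 - 35)/(97 + 29) - (-3 + 8)²)*((-165 + 45) + 22) = (-77/126 - 1*5²)*(-120 + 22) = (-77*1/126 - 1*25)*(-98) = (-11/18 - 25)*(-98) = -461/18*(-98) = 22589/9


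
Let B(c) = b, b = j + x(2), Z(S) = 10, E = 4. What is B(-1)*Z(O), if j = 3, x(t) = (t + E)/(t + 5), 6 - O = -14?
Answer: 270/7 ≈ 38.571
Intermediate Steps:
O = 20 (O = 6 - 1*(-14) = 6 + 14 = 20)
x(t) = (4 + t)/(5 + t) (x(t) = (t + 4)/(t + 5) = (4 + t)/(5 + t))
b = 27/7 (b = 3 + (4 + 2)/(5 + 2) = 3 + 6/7 = 27/7 ≈ 3.8571)
B(c) = 27/7
B(-1)*Z(O) = (27/7)*10 = 270/7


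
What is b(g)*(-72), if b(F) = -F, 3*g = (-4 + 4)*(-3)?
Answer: 0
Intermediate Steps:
g = 0 (g = ((-4 + 4)*(-3))/3 = (0*(-3))/3 = (1/3)*0 = 0)
b(g)*(-72) = -1*0*(-72) = 0*(-72) = 0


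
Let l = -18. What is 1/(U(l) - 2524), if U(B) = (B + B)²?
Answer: -1/1228 ≈ -0.00081433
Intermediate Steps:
U(B) = 4*B² (U(B) = (2*B)² = 4*B²)
1/(U(l) - 2524) = 1/(4*(-18)² - 2524) = 1/(4*324 - 2524) = 1/(1296 - 2524) = 1/(-1228) = -1/1228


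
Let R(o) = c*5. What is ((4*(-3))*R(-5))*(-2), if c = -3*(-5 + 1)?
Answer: 1440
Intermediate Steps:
c = 12 (c = -3*(-4) = 12)
R(o) = 60 (R(o) = 12*5 = 60)
((4*(-3))*R(-5))*(-2) = ((4*(-3))*60)*(-2) = -12*60*(-2) = -720*(-2) = 1440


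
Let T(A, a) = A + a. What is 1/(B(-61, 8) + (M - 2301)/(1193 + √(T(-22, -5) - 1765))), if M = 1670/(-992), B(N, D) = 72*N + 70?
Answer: 496*(-16*√7 + 1193*I)/(-2558590547*I + 34299392*√7) ≈ -0.00023127 - 3.6586e-9*I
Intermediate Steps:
B(N, D) = 70 + 72*N
M = -835/496 (M = 1670*(-1/992) = -835/496 ≈ -1.6835)
1/(B(-61, 8) + (M - 2301)/(1193 + √(T(-22, -5) - 1765))) = 1/((70 + 72*(-61)) + (-835/496 - 2301)/(1193 + √((-22 - 5) - 1765))) = 1/((70 - 4392) - 1142131/(496*(1193 + √(-27 - 1765)))) = 1/(-4322 - 1142131/(496*(1193 + √(-1792)))) = 1/(-4322 - 1142131/(496*(1193 + 16*I*√7)))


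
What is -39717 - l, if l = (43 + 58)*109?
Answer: -50726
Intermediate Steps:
l = 11009 (l = 101*109 = 11009)
-39717 - l = -39717 - 1*11009 = -39717 - 11009 = -50726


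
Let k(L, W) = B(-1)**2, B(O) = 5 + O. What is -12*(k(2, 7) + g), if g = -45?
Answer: 348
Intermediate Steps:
k(L, W) = 16 (k(L, W) = (5 - 1)**2 = 4**2 = 16)
-12*(k(2, 7) + g) = -12*(16 - 45) = -12*(-29) = 348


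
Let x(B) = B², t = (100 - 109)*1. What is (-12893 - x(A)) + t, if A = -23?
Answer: -13431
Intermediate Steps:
t = -9 (t = -9*1 = -9)
(-12893 - x(A)) + t = (-12893 - 1*(-23)²) - 9 = (-12893 - 1*529) - 9 = (-12893 - 529) - 9 = -13422 - 9 = -13431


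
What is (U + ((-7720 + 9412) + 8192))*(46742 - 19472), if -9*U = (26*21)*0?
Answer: 269536680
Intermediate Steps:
U = 0 (U = -26*21*0/9 = -182*0/3 = -1/9*0 = 0)
(U + ((-7720 + 9412) + 8192))*(46742 - 19472) = (0 + ((-7720 + 9412) + 8192))*(46742 - 19472) = (0 + (1692 + 8192))*27270 = (0 + 9884)*27270 = 9884*27270 = 269536680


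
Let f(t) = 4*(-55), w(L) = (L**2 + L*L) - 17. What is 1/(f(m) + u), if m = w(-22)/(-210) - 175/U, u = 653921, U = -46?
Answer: 1/653701 ≈ 1.5298e-6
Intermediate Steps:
w(L) = -17 + 2*L**2 (w(L) = (L**2 + L**2) - 17 = 2*L**2 - 17 = -17 + 2*L**2)
m = -583/805 (m = (-17 + 2*(-22)**2)/(-210) - 175/(-46) = (-17 + 2*484)*(-1/210) - 175*(-1/46) = (-17 + 968)*(-1/210) + 175/46 = 951*(-1/210) + 175/46 = -317/70 + 175/46 = -583/805 ≈ -0.72422)
f(t) = -220
1/(f(m) + u) = 1/(-220 + 653921) = 1/653701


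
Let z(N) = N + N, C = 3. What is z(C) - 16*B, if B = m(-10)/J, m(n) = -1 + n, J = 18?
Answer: 142/9 ≈ 15.778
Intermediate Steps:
z(N) = 2*N
B = -11/18 (B = (-1 - 10)/18 = -11*1/18 = -11/18 ≈ -0.61111)
z(C) - 16*B = 2*3 - 16*(-11/18) = 6 + 88/9 = 142/9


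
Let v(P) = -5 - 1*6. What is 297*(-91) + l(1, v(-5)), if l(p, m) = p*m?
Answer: -27038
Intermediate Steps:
v(P) = -11 (v(P) = -5 - 6 = -11)
l(p, m) = m*p
297*(-91) + l(1, v(-5)) = 297*(-91) - 11*1 = -27027 - 11 = -27038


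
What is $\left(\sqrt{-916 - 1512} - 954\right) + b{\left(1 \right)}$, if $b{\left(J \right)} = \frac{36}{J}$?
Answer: $-918 + 2 i \sqrt{607} \approx -918.0 + 49.275 i$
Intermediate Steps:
$\left(\sqrt{-916 - 1512} - 954\right) + b{\left(1 \right)} = \left(\sqrt{-916 - 1512} - 954\right) + \frac{36}{1} = \left(\sqrt{-2428} - 954\right) + 36 \cdot 1 = \left(2 i \sqrt{607} - 954\right) + 36 = \left(-954 + 2 i \sqrt{607}\right) + 36 = -918 + 2 i \sqrt{607}$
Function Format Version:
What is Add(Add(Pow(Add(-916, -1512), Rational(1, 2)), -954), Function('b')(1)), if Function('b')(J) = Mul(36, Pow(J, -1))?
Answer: Add(-918, Mul(2, I, Pow(607, Rational(1, 2)))) ≈ Add(-918.00, Mul(49.275, I))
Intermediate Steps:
Add(Add(Pow(Add(-916, -1512), Rational(1, 2)), -954), Function('b')(1)) = Add(Add(Pow(Add(-916, -1512), Rational(1, 2)), -954), Mul(36, Pow(1, -1))) = Add(Add(Pow(-2428, Rational(1, 2)), -954), Mul(36, 1)) = Add(Add(Mul(2, I, Pow(607, Rational(1, 2))), -954), 36) = Add(Add(-954, Mul(2, I, Pow(607, Rational(1, 2)))), 36) = Add(-918, Mul(2, I, Pow(607, Rational(1, 2))))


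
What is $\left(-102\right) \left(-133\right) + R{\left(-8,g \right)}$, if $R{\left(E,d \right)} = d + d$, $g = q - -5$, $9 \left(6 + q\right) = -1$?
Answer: $\frac{122074}{9} \approx 13564.0$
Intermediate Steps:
$q = - \frac{55}{9}$ ($q = -6 + \frac{1}{9} \left(-1\right) = -6 - \frac{1}{9} = - \frac{55}{9} \approx -6.1111$)
$g = - \frac{10}{9}$ ($g = - \frac{55}{9} - -5 = - \frac{55}{9} + 5 = - \frac{10}{9} \approx -1.1111$)
$R{\left(E,d \right)} = 2 d$
$\left(-102\right) \left(-133\right) + R{\left(-8,g \right)} = \left(-102\right) \left(-133\right) + 2 \left(- \frac{10}{9}\right) = 13566 - \frac{20}{9} = \frac{122074}{9}$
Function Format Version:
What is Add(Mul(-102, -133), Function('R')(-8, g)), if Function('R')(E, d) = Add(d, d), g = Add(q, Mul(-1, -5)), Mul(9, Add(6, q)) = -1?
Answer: Rational(122074, 9) ≈ 13564.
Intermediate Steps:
q = Rational(-55, 9) (q = Add(-6, Mul(Rational(1, 9), -1)) = Add(-6, Rational(-1, 9)) = Rational(-55, 9) ≈ -6.1111)
g = Rational(-10, 9) (g = Add(Rational(-55, 9), Mul(-1, -5)) = Add(Rational(-55, 9), 5) = Rational(-10, 9) ≈ -1.1111)
Function('R')(E, d) = Mul(2, d)
Add(Mul(-102, -133), Function('R')(-8, g)) = Add(Mul(-102, -133), Mul(2, Rational(-10, 9))) = Add(13566, Rational(-20, 9)) = Rational(122074, 9)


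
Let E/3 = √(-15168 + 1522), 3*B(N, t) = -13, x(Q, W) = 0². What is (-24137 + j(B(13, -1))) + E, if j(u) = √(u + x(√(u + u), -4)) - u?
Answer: -72398/3 + 3*I*√13646 + I*√39/3 ≈ -24133.0 + 352.53*I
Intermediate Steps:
x(Q, W) = 0
B(N, t) = -13/3 (B(N, t) = (⅓)*(-13) = -13/3)
E = 3*I*√13646 (E = 3*√(-15168 + 1522) = 3*√(-13646) = 3*(I*√13646) = 3*I*√13646 ≈ 350.45*I)
j(u) = √u - u (j(u) = √(u + 0) - u = √u - u)
(-24137 + j(B(13, -1))) + E = (-24137 + (√(-13/3) - 1*(-13/3))) + 3*I*√13646 = (-24137 + (I*√39/3 + 13/3)) + 3*I*√13646 = (-24137 + (13/3 + I*√39/3)) + 3*I*√13646 = (-72398/3 + I*√39/3) + 3*I*√13646 = -72398/3 + 3*I*√13646 + I*√39/3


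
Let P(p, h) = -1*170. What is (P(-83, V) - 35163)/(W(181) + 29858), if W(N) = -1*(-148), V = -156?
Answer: -35333/30006 ≈ -1.1775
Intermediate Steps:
W(N) = 148
P(p, h) = -170
(P(-83, V) - 35163)/(W(181) + 29858) = (-170 - 35163)/(148 + 29858) = -35333/30006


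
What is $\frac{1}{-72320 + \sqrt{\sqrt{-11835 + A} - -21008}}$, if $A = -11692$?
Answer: $- \frac{1}{72320 - \sqrt{21008 + i \sqrt{23527}}} \approx -1.3855 \cdot 10^{-5} - 1.0157 \cdot 10^{-10} i$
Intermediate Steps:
$\frac{1}{-72320 + \sqrt{\sqrt{-11835 + A} - -21008}} = \frac{1}{-72320 + \sqrt{\sqrt{-11835 - 11692} - -21008}} = \frac{1}{-72320 + \sqrt{\sqrt{-23527} + 21008}} = \frac{1}{-72320 + \sqrt{i \sqrt{23527} + 21008}} = \frac{1}{-72320 + \sqrt{21008 + i \sqrt{23527}}}$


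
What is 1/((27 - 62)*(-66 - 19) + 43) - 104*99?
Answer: -31073327/3018 ≈ -10296.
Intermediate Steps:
1/((27 - 62)*(-66 - 19) + 43) - 104*99 = 1/(-35*(-85) + 43) - 10296 = 1/(2975 + 43) - 10296 = 1/3018 - 10296 = -31073327/3018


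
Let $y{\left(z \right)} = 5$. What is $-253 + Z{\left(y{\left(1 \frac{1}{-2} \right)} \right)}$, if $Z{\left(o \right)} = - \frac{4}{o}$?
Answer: $- \frac{1269}{5} \approx -253.8$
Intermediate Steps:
$-253 + Z{\left(y{\left(1 \frac{1}{-2} \right)} \right)} = -253 - \frac{4}{5} = - \frac{1269}{5}$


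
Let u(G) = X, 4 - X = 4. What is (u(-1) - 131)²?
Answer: 17161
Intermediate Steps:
X = 0 (X = 4 - 1*4 = 4 - 4 = 0)
u(G) = 0
(u(-1) - 131)² = (0 - 131)² = (-131)² = 17161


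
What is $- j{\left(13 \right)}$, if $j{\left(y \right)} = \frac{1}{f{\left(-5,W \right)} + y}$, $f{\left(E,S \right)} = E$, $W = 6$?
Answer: $- \frac{1}{8} \approx -0.125$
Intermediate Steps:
$j{\left(y \right)} = \frac{1}{-5 + y}$
$- j{\left(13 \right)} = - \frac{1}{-5 + 13} = - \frac{1}{8}$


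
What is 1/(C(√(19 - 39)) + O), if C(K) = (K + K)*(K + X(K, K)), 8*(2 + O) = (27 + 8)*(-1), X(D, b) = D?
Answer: -8/691 ≈ -0.011577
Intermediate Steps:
O = -51/8 (O = -2 + ((27 + 8)*(-1))/8 = -2 + (35*(-1))/8 = -2 + (⅛)*(-35) = -2 - 35/8 = -51/8 ≈ -6.3750)
C(K) = 4*K² (C(K) = (K + K)*(K + K) = (2*K)*(2*K) = 4*K²)
1/(C(√(19 - 39)) + O) = 1/(4*(√(19 - 39))² - 51/8) = 1/(4*(√(-20))² - 51/8) = 1/(4*(2*I*√5)² - 51/8) = 1/(4*(-20) - 51/8) = 1/(-80 - 51/8) = 1/(-691/8) = -8/691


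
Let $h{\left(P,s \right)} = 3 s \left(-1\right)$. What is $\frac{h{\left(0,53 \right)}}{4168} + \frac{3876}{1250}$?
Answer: $\frac{7978209}{2605000} \approx 3.0627$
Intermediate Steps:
$h{\left(P,s \right)} = - 3 s$
$\frac{h{\left(0,53 \right)}}{4168} + \frac{3876}{1250} = \frac{\left(-3\right) 53}{4168} + \frac{3876}{1250} = \left(-159\right) \frac{1}{4168} + 3876 \cdot \frac{1}{1250} = - \frac{159}{4168} + \frac{1938}{625} = \frac{7978209}{2605000}$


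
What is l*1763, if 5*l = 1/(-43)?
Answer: -41/5 ≈ -8.2000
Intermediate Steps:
l = -1/215 (l = (1/5)/(-43) = (1/5)*(-1/43) = -1/215 ≈ -0.0046512)
l*1763 = -1/215*1763 = -41/5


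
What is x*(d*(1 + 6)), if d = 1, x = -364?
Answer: -2548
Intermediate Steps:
x*(d*(1 + 6)) = -364*(1 + 6) = -364*7 = -2548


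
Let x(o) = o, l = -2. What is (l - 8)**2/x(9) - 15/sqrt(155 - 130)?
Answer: 73/9 ≈ 8.1111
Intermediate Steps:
(l - 8)**2/x(9) - 15/sqrt(155 - 130) = (-2 - 8)**2/9 - 15/sqrt(155 - 130) = (-10)**2*(1/9) - 15/(sqrt(25)) = 100*(1/9) - 15/5 = 100/9 - 15*1/5 = 100/9 - 3 = 73/9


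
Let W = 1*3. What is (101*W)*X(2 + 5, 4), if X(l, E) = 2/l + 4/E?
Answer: 2727/7 ≈ 389.57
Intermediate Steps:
W = 3
(101*W)*X(2 + 5, 4) = (101*3)*(2/(2 + 5) + 4/4) = 303*(2/7 + 4*(1/4)) = 303*(2*(1/7) + 1) = 303*(2/7 + 1) = 303*(9/7) = 2727/7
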